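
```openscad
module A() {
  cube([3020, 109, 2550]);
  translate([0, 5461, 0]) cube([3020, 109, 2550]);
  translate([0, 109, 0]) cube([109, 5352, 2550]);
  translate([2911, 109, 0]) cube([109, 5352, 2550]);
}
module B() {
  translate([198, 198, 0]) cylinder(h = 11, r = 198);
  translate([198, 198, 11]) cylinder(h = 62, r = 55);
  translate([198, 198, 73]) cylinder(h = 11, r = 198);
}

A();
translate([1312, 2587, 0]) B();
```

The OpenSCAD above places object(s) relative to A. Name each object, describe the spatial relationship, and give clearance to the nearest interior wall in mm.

A is a house frame. B is a spool. The spool sits inside the house frame, centred. The clearance to the nearest interior wall is 1203 mm.

Clearances: x = 1203, y = 2478; minimum 1203 mm.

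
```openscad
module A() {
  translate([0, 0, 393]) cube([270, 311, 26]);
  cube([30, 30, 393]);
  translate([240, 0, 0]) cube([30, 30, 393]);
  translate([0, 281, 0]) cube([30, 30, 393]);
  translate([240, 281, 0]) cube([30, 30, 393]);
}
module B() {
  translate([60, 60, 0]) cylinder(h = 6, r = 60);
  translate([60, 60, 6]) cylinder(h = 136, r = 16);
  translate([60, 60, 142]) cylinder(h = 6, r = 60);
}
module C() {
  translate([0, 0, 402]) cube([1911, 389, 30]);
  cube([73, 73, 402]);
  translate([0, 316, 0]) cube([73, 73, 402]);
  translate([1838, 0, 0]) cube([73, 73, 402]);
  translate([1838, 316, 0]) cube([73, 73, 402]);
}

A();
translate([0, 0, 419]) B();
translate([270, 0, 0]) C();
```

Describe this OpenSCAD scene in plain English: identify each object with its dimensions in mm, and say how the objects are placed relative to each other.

A is a four-legged stool. The seat is 270×311 mm, 26 mm thick, top at z = 419 mm. It stands on four square legs, each 30×30 mm in cross-section, from z = 0 to the seat underside, each flush with a corner of the seat.

B is a spool: two coaxial disc flanges of radius 60 mm and thickness 6 mm, joined by a core cylinder of radius 16 mm and height 136 mm. The lower flange rests on z = 0 and the three cylinders share a vertical axis.

C is a bench: a 1911×389 mm seat slab, 30 mm thick, top at z = 432 mm, on four 73×73 mm square legs flush with the seat corners and standing on z = 0.

The spool is on top of the stool. The bench is against the stool's +x side, with their −y faces flush.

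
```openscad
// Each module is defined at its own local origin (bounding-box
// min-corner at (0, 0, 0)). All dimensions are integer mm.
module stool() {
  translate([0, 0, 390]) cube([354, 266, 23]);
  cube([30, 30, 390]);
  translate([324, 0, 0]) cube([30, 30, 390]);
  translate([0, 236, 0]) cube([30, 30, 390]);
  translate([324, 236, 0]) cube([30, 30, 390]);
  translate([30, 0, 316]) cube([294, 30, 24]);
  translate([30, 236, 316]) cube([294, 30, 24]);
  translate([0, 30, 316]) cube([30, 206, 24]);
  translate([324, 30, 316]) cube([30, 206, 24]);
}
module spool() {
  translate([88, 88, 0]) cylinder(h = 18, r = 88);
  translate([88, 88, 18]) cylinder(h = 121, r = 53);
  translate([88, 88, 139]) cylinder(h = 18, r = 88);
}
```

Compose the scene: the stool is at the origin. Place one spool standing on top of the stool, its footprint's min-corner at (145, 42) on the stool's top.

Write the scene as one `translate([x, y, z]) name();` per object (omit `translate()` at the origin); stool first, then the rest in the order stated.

stool();
translate([145, 42, 413]) spool();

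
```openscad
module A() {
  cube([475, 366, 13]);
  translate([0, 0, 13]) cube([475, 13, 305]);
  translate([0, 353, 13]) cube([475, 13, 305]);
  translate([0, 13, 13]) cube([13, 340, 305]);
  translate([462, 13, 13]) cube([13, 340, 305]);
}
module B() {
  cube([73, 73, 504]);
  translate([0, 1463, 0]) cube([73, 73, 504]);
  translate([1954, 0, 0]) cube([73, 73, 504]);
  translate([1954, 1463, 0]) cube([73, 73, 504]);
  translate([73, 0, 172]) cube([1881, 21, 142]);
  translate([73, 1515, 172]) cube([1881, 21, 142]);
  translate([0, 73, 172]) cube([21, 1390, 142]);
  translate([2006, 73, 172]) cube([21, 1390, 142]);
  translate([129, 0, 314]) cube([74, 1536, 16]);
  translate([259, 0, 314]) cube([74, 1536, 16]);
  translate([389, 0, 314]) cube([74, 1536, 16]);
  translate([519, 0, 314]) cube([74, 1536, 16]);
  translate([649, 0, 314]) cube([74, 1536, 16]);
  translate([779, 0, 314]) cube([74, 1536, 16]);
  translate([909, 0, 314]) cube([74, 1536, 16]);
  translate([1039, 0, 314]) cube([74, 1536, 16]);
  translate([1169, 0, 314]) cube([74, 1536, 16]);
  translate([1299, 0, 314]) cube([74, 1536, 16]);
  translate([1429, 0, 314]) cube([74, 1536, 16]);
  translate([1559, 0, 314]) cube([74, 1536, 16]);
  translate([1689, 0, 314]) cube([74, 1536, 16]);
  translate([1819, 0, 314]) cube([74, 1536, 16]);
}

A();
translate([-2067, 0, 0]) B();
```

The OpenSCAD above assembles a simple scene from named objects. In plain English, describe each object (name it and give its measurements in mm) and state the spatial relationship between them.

A is an open-topped rectangular box: outside dimensions 475×366×318 mm, with a uniform wall and base thickness of 13 mm. The base is a full 475×366 slab on the floor; four walls sit on top of the base. The front and back walls (the −y and +y sides) span the full width; the two side walls fit between them.

B is a bed frame 2027 mm long (x) by 1536 mm wide (y). Four 73×73 mm corner posts, 504 mm tall, at the corners of the footprint. Four rails of 21 mm thickness and 142 mm height run between adjacent posts with their undersides at z = 172 mm, their outer faces flush with the outside of the frame (the two x-running rails run between the posts' inner faces; the two y-running rails run between the posts' inner faces). 14 slats, each 74 mm wide (x) and 16 mm thick, lie across the top of the two x-running rails, running the full 1536 mm width of the frame in y; the slats are evenly spaced along x between the inner faces of the end posts with equal gaps (rounded down to the nearest mm) at the −x end and between each pair — any rounding remainder accumulates at the +x end.

The bed frame is on the floor beside the open box on its −x side.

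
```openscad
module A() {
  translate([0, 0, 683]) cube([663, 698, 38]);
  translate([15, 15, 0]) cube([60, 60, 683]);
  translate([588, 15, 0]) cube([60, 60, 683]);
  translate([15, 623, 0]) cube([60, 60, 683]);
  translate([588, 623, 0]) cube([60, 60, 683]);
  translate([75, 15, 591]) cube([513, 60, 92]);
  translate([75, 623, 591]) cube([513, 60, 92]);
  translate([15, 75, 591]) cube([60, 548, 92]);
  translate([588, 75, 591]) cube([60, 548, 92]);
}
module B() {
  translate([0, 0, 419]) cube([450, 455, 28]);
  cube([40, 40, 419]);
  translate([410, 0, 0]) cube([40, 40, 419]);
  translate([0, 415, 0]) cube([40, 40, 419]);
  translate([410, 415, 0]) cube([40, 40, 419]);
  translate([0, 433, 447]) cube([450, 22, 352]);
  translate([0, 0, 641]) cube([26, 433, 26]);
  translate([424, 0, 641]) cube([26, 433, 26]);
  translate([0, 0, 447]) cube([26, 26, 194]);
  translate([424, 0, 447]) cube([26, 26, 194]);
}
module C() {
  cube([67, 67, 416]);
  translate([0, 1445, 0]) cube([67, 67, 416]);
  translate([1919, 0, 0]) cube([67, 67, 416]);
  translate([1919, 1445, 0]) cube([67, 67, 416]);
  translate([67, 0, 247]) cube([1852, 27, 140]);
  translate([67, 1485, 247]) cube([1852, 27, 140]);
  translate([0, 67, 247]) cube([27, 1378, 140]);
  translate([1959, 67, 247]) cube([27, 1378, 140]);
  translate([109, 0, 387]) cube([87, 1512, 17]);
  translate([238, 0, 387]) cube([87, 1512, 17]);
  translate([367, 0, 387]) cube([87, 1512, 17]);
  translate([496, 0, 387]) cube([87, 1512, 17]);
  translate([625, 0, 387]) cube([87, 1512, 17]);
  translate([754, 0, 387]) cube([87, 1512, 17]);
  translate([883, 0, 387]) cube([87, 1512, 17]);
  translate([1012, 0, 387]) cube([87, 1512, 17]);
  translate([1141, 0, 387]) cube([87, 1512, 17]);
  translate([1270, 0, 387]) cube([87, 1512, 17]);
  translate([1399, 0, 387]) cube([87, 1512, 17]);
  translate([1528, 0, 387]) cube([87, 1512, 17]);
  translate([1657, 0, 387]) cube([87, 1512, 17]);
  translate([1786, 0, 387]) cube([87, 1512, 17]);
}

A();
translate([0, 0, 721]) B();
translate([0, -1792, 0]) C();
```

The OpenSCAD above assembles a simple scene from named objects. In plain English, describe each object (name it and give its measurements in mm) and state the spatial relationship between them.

A is a table: top 663 mm (x) × 698 mm (y), 38 mm thick, upper face at z = 721 mm, on four 60×60 mm square legs, each inset 15 mm from the nearest pair of top edges, running from z = 0 to the bottom of the top. Four apron rails, 60 mm thick and 92 mm tall, run between adjacent legs with their top edges flush with the underside of the top and their outer faces flush with the legs' outer faces.

B is a chair. The seat is a 450×455×28 mm slab with its top at z = 447 mm, on four 40×40 mm corner legs (flush with the seat edges, standing on z = 0). A flat backrest 22 mm thick, 352 mm tall, spans the full seat width and rises from the seat top along its +y edge, rear face flush with the rear of the seat. Two armrests of 26×26 mm section run along each side from the seat's front edge to the front of the backrest, top faces 220 mm above the seat top and outer faces flush with the seat's x-edges; a 26×26 mm post under the front of each armrest stands on the seat at the front corner.

C is a bed frame 1986 mm long (x) by 1512 mm wide (y). Four 67×67 mm corner posts, 416 mm tall, at the corners of the footprint. Four rails of 27 mm thickness and 140 mm height run between adjacent posts with their undersides at z = 247 mm, their outer faces flush with the outside of the frame (the two x-running rails run between the posts' inner faces; the two y-running rails run between the posts' inner faces). 14 slats, each 87 mm wide (x) and 17 mm thick, lie across the top of the two x-running rails, running the full 1512 mm width of the frame in y; the slats are evenly spaced along x between the inner faces of the end posts with equal gaps (rounded down to the nearest mm) at the −x end and between each pair — any rounding remainder accumulates at the +x end.

The chair is on top of the table. The bed frame is on the floor beside the table on its −y side.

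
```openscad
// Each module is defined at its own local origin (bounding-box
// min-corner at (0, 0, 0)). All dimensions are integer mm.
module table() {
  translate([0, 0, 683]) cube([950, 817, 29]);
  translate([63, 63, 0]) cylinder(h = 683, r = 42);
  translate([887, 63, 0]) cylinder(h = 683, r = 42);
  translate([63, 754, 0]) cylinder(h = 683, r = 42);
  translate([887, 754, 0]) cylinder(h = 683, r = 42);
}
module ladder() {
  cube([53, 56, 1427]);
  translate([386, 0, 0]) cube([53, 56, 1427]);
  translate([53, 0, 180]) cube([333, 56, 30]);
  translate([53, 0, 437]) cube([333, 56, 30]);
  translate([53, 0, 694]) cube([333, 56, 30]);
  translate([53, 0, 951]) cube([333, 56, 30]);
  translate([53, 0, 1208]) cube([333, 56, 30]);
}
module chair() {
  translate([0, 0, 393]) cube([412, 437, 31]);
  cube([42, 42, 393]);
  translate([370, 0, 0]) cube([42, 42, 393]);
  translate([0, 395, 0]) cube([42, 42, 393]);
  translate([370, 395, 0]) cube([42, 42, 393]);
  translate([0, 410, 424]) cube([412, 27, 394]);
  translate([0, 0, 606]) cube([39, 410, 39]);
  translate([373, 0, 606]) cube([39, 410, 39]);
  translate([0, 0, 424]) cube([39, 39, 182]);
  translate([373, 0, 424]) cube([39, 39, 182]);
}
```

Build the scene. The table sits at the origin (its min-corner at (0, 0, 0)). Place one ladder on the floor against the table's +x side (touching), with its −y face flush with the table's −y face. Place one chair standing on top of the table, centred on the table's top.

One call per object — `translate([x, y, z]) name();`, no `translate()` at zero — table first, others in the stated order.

table();
translate([950, 0, 0]) ladder();
translate([269, 190, 712]) chair();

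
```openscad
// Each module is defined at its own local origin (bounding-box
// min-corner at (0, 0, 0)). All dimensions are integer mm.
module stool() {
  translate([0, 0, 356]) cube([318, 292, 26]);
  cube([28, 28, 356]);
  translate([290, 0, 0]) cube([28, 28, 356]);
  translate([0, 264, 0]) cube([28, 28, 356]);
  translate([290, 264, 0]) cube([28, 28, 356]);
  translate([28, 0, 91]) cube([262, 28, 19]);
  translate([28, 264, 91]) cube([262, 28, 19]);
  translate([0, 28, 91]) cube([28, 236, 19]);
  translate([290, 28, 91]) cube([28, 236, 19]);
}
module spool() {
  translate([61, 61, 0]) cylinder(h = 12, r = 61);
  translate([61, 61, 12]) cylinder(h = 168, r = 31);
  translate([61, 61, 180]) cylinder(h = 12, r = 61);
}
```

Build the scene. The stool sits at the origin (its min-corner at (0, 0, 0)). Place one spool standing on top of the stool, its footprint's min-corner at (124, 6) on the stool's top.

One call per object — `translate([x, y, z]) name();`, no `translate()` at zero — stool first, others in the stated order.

stool();
translate([124, 6, 382]) spool();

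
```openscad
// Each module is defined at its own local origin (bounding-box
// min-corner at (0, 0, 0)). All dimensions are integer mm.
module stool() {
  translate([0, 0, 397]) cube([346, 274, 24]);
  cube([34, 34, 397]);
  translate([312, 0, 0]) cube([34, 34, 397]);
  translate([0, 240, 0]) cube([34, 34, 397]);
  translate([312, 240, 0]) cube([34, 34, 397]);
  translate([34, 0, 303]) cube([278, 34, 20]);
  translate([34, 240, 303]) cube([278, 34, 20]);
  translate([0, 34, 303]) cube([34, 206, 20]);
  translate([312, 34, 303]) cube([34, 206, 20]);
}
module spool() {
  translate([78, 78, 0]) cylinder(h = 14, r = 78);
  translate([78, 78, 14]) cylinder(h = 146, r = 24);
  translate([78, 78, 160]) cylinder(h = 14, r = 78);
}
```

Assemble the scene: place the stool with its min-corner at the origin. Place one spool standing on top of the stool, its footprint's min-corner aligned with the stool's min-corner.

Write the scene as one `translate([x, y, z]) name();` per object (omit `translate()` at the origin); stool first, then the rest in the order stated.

stool();
translate([0, 0, 421]) spool();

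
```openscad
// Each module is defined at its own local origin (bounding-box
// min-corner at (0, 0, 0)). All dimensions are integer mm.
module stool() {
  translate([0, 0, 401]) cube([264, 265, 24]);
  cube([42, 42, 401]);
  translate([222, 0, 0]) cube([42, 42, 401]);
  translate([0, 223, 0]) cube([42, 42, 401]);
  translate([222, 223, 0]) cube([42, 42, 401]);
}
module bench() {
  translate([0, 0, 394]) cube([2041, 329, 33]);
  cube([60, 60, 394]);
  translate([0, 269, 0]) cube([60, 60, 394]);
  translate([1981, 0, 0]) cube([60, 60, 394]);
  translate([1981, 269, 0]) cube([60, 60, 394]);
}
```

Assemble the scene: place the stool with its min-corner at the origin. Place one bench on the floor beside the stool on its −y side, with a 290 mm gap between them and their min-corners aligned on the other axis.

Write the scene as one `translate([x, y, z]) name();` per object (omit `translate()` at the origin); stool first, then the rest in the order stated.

stool();
translate([0, -619, 0]) bench();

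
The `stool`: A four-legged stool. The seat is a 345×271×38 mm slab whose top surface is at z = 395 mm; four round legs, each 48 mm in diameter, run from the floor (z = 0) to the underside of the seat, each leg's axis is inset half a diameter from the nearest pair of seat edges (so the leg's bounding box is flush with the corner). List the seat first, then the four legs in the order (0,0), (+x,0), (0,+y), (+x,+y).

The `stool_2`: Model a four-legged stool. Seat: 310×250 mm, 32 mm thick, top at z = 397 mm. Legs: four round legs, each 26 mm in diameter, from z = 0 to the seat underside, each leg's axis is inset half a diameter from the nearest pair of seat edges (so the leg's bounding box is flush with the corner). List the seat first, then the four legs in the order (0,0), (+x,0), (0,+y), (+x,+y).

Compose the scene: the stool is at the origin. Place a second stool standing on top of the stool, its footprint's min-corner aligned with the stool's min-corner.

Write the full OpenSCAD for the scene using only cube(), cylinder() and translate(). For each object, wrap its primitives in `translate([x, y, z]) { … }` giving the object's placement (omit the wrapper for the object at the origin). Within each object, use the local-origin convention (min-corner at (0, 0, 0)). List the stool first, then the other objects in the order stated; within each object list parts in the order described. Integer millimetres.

translate([0, 0, 357]) cube([345, 271, 38]);
translate([24, 24, 0]) cylinder(h = 357, r = 24);
translate([321, 24, 0]) cylinder(h = 357, r = 24);
translate([24, 247, 0]) cylinder(h = 357, r = 24);
translate([321, 247, 0]) cylinder(h = 357, r = 24);
translate([0, 0, 395]) {
  translate([0, 0, 365]) cube([310, 250, 32]);
  translate([13, 13, 0]) cylinder(h = 365, r = 13);
  translate([297, 13, 0]) cylinder(h = 365, r = 13);
  translate([13, 237, 0]) cylinder(h = 365, r = 13);
  translate([297, 237, 0]) cylinder(h = 365, r = 13);
}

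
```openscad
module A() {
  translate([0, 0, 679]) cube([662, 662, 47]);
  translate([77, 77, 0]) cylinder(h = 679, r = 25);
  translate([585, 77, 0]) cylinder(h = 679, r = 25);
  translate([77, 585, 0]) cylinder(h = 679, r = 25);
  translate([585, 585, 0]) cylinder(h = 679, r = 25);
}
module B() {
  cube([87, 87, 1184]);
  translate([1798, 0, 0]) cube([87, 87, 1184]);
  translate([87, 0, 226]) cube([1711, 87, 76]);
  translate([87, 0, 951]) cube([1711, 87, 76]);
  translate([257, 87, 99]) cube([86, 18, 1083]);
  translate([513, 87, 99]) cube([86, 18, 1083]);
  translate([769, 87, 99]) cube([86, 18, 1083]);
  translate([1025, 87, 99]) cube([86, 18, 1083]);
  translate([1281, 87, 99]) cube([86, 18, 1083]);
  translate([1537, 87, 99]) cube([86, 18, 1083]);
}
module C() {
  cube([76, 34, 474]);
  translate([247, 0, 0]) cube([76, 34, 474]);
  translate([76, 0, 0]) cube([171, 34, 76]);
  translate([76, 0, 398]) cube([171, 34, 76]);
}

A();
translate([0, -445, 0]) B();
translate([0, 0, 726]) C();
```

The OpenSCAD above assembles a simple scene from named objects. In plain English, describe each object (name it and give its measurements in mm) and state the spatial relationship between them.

A is a rectangular dining table. The top is 662×662×47 mm with its upper surface at z = 726 mm. It stands on four round legs of 50 mm diameter, each leg's bounding box inset 52 mm from the nearest pair of top edges, running from the floor to the underside of the top.

B is a fence section. Two 87×87 mm posts, 1184 mm tall, stand on the floor with a clear span of 1711 mm between their inner faces. Two horizontal rails of 87×76 mm section span the gap between the posts with their undersides at z = 226 mm and z = 951 mm, flush with the posts' −y face. 6 pickets, each 86 mm wide, 18 mm thick and 1083 mm tall, are fixed to the +y face of the rails with their bottoms at z = 99 mm, evenly spaced across the span with equal gaps (rounded down to the nearest mm) at the −x end and between each pair — any rounding remainder accumulates at the +x end.

C is a picture frame with a 171×322 mm rectangular opening (x by z) and a uniform 76 mm border on every side. Frame depth is 34 mm along y. It is built from two vertical stiles running the full outside height and two horizontal rails spanning the gap between the stiles.

The fence section is on the floor beside the table on its −y side. The picture frame is on top of the table.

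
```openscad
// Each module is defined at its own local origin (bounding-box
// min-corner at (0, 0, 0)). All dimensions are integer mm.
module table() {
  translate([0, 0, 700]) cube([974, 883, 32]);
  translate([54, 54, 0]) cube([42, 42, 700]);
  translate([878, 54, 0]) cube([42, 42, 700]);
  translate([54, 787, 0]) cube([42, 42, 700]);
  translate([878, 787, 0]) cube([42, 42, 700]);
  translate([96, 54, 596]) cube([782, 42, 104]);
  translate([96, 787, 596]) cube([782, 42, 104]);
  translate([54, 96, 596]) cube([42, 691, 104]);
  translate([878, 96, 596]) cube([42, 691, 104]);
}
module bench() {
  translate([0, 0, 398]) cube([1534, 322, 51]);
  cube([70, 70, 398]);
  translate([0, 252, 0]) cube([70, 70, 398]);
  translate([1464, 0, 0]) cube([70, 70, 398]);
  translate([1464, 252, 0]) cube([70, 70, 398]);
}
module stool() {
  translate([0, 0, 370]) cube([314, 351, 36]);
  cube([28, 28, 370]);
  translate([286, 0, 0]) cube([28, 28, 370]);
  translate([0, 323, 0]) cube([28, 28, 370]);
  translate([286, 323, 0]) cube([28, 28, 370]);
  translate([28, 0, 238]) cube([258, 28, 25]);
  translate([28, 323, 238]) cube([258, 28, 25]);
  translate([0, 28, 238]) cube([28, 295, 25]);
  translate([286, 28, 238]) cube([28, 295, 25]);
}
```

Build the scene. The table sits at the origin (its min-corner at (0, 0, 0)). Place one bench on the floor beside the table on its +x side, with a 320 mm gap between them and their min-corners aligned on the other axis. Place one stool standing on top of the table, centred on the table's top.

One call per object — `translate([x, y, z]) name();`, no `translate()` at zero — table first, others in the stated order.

table();
translate([1294, 0, 0]) bench();
translate([330, 266, 732]) stool();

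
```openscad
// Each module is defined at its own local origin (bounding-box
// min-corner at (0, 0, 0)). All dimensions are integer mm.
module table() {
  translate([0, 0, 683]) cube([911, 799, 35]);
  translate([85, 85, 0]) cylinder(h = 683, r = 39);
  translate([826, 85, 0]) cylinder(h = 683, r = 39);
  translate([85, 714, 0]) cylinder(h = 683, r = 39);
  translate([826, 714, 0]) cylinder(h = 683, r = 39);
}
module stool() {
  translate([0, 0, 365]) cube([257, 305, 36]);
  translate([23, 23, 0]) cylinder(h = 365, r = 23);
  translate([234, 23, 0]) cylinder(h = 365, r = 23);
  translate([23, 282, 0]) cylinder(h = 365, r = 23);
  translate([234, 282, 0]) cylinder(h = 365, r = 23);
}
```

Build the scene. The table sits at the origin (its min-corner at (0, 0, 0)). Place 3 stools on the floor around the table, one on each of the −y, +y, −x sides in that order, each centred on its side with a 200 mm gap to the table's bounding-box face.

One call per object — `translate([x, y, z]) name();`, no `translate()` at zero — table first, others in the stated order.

table();
translate([327, -505, 0]) stool();
translate([327, 999, 0]) stool();
translate([-457, 247, 0]) stool();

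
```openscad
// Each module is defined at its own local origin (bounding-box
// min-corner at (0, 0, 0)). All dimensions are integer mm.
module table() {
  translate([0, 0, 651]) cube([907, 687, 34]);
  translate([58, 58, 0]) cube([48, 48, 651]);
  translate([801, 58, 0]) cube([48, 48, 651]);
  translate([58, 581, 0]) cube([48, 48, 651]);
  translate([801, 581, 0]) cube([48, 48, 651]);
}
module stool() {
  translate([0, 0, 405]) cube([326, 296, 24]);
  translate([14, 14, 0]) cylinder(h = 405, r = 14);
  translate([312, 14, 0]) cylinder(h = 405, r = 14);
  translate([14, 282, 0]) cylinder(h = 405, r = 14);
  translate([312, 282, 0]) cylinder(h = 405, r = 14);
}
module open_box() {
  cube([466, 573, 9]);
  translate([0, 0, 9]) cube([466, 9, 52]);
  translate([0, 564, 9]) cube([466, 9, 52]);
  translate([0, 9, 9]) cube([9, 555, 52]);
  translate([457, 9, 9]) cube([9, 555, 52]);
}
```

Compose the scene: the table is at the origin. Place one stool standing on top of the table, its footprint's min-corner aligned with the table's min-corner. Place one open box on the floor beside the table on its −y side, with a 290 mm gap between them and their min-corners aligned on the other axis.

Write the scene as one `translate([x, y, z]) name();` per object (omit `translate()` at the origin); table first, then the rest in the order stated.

table();
translate([0, 0, 685]) stool();
translate([0, -863, 0]) open_box();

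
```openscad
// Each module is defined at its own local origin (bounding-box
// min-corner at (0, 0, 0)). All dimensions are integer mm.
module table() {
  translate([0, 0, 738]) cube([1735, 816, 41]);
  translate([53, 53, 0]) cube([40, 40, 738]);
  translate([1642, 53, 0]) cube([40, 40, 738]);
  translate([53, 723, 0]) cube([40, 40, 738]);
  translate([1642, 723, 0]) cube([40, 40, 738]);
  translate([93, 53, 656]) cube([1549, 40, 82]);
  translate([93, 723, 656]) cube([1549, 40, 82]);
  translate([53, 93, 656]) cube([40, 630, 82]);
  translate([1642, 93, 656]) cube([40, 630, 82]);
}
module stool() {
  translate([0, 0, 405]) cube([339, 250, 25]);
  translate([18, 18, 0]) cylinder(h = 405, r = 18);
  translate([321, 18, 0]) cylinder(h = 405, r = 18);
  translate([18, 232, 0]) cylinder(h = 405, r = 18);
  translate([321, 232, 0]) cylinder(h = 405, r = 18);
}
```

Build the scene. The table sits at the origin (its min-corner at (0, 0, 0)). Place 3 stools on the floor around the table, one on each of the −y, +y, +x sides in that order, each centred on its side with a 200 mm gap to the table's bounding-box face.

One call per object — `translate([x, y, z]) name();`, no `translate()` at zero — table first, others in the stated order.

table();
translate([698, -450, 0]) stool();
translate([698, 1016, 0]) stool();
translate([1935, 283, 0]) stool();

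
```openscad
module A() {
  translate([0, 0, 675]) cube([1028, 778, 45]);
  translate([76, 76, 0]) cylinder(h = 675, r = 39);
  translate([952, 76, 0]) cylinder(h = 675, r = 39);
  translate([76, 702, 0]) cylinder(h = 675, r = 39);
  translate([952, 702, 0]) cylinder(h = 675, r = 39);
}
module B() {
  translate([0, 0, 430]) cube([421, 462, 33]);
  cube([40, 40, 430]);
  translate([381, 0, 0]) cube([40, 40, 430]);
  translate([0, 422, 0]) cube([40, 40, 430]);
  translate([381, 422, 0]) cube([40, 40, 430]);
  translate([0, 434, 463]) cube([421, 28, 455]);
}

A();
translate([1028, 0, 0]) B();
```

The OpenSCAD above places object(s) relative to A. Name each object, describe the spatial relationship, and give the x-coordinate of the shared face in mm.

The table's +x face and the chair's −x face are both at x = 1028 mm.

A is a table. B is a chair. The chair is against the table's +x side, with their −y faces flush. The x-coordinate of the shared face is 1028 mm.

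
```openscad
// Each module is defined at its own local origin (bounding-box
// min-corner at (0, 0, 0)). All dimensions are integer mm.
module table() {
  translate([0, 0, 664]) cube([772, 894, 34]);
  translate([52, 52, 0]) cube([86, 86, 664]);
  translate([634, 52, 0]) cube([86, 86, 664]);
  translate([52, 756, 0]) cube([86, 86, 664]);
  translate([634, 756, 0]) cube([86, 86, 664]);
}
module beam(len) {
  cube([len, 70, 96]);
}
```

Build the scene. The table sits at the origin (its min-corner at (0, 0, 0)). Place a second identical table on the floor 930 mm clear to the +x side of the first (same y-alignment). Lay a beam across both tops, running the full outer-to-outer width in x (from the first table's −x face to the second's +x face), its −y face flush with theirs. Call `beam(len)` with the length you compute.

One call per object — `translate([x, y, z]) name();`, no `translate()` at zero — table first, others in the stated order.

table();
translate([1702, 0, 0]) table();
translate([0, 0, 698]) beam(2474);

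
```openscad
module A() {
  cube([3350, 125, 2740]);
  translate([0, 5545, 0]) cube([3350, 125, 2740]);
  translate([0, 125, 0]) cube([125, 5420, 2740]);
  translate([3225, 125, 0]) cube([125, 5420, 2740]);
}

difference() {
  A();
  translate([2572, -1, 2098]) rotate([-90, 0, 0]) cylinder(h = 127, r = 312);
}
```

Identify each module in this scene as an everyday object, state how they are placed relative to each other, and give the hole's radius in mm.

The subtracted cylinder has r = 312 mm.

A is a house frame. The house frame has a circular hole through its front wall. The hole's radius is 312 mm.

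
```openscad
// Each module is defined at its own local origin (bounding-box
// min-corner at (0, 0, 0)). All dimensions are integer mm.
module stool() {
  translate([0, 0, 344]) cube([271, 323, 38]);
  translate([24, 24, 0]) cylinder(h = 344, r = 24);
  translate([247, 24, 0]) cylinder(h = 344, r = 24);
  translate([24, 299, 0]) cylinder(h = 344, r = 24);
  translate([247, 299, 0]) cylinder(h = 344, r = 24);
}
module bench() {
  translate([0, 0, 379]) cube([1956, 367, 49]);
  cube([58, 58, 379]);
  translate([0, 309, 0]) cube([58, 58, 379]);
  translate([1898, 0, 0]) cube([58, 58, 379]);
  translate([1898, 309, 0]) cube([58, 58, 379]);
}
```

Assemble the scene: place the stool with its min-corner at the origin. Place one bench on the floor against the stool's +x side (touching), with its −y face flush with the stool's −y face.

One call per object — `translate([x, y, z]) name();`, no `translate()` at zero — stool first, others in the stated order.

stool();
translate([271, 0, 0]) bench();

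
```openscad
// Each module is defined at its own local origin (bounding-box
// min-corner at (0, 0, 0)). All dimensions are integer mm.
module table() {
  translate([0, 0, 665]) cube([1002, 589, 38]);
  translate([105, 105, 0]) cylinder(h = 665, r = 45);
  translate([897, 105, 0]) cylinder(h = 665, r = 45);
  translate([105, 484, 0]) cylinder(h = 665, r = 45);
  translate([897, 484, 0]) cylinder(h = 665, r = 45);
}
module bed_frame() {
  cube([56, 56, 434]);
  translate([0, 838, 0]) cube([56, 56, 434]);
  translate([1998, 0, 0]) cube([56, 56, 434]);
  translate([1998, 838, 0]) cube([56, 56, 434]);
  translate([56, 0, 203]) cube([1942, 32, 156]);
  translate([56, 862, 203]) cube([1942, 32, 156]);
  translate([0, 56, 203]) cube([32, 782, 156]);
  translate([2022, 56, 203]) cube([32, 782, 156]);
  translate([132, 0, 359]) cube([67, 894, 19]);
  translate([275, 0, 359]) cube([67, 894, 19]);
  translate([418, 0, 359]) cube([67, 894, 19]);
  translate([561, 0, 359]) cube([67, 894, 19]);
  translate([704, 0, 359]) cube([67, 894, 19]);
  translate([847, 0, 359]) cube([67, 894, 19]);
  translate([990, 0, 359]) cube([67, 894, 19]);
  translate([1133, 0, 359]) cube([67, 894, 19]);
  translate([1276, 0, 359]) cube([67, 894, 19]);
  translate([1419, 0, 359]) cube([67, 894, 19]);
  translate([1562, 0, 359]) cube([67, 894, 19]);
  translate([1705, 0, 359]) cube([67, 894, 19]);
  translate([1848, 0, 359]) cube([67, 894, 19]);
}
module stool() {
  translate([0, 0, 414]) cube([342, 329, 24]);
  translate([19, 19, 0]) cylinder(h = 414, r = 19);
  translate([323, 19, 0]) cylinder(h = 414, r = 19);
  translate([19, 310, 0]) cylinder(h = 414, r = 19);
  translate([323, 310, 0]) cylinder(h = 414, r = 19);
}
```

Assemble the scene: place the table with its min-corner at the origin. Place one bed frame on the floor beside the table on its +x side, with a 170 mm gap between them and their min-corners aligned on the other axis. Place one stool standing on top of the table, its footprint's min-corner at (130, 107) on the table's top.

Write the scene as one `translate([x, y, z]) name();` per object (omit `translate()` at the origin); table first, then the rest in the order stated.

table();
translate([1172, 0, 0]) bed_frame();
translate([130, 107, 703]) stool();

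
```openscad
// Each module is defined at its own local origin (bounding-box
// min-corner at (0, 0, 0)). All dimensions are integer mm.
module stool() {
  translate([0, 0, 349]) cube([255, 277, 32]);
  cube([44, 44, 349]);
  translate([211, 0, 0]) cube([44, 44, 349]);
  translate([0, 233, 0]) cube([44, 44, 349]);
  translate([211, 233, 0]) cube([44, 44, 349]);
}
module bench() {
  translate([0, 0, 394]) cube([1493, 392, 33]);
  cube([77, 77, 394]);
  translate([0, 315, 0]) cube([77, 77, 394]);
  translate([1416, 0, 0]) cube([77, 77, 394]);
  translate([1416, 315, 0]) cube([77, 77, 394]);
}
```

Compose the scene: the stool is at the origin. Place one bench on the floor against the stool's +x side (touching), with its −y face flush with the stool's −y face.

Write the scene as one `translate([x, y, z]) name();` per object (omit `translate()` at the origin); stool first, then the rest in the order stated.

stool();
translate([255, 0, 0]) bench();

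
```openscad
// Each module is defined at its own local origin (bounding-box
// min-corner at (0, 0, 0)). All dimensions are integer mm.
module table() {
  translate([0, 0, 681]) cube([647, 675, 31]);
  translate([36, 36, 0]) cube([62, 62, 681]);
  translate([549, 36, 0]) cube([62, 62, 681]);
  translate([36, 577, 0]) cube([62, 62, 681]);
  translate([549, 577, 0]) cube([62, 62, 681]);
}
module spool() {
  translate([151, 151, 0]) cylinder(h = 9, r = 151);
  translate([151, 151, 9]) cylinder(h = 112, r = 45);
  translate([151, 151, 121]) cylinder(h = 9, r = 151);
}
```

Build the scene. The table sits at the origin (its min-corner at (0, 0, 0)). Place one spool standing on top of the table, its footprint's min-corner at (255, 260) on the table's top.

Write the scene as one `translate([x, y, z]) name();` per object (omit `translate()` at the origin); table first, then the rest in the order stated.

table();
translate([255, 260, 712]) spool();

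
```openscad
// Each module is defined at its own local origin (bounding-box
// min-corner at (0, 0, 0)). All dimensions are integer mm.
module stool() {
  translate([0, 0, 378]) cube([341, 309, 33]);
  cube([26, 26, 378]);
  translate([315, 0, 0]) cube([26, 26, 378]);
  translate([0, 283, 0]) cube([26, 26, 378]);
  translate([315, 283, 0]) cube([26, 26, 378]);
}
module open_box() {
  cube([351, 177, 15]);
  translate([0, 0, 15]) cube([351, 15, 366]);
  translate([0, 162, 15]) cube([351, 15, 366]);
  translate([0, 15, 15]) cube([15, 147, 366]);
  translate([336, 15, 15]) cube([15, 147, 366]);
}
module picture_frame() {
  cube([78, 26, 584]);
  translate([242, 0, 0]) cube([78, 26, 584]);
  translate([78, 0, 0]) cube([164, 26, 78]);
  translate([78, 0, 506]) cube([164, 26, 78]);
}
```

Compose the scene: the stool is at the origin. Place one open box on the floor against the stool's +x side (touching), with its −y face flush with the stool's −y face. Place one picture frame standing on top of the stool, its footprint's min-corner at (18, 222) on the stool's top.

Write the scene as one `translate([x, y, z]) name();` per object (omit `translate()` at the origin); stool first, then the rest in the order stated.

stool();
translate([341, 0, 0]) open_box();
translate([18, 222, 411]) picture_frame();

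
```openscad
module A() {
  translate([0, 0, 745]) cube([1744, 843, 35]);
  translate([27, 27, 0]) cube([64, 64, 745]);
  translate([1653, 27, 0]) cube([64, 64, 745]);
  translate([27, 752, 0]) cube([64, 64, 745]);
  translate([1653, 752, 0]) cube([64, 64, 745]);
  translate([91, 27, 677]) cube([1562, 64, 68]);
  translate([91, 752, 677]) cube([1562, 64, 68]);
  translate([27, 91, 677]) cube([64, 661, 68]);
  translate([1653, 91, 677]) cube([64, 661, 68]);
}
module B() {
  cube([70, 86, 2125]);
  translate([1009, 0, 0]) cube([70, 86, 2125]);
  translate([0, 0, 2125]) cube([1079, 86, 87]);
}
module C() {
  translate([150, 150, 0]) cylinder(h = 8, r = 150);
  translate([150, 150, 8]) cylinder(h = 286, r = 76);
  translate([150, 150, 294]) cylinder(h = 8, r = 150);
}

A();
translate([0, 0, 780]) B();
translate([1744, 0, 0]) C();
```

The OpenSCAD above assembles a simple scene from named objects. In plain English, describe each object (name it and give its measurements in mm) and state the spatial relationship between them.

A is a rectangular dining table. The top is 1744×843×35 mm with its upper surface at z = 780 mm. It stands on four 64×64 mm square legs, each inset 27 mm from the nearest pair of top edges, running from the floor to the underside of the top. Four apron rails, 64 mm thick and 68 mm tall, run between adjacent legs with their top edges flush with the underside of the top and their outer faces flush with the legs' outer faces.

B is a door frame. The clear opening is 939 mm wide and 2125 mm high. Two 70 mm wide jambs, 86 mm deep, stand either side of the opening from the floor to the top of the opening. A 87 mm thick head sits across the top of both jambs, spanning the full outside width of the frame.

C is a spool: two coaxial disc flanges of radius 150 mm and thickness 8 mm, joined by a core cylinder of radius 76 mm and height 286 mm. The lower flange rests on z = 0 and the three cylinders share a vertical axis.

The door frame is on top of the table. The spool is against the table's +x side, with their −y faces flush.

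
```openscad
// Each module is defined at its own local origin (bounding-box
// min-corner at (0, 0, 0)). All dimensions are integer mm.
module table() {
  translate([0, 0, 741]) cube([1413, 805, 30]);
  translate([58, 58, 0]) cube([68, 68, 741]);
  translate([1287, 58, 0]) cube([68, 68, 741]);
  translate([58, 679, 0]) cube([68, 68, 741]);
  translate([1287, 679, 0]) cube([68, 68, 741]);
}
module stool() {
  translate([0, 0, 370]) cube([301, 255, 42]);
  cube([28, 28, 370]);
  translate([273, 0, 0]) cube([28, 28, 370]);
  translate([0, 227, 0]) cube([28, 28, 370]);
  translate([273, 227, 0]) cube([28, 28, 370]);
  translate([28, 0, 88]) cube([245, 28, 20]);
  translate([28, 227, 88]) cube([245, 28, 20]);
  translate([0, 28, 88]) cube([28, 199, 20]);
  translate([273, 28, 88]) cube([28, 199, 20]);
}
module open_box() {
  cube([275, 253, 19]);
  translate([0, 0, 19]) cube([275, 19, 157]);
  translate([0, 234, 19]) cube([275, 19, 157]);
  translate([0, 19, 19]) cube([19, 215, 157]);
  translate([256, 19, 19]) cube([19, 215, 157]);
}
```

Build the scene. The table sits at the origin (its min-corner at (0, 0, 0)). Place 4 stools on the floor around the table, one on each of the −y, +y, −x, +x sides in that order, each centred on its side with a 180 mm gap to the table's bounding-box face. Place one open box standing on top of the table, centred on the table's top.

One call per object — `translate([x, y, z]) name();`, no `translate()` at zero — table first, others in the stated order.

table();
translate([556, -435, 0]) stool();
translate([556, 985, 0]) stool();
translate([-481, 275, 0]) stool();
translate([1593, 275, 0]) stool();
translate([569, 276, 771]) open_box();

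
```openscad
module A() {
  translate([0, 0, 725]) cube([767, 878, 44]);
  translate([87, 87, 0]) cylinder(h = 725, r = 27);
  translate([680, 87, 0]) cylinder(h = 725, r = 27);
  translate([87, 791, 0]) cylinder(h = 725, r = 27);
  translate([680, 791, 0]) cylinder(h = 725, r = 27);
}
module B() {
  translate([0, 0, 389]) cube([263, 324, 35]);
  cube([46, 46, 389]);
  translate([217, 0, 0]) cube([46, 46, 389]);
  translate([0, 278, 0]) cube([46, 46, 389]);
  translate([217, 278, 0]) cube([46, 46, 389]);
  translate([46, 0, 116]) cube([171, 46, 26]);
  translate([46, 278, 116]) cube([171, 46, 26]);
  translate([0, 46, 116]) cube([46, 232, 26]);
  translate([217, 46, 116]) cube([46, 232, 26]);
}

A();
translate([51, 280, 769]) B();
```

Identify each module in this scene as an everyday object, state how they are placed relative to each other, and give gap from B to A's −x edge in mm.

A is a table. B is a stool. The stool is on top of the table. The gap from the stool to the table's −x edge is 51 mm.

The stool's min-x is at 51; the table's min-x is 0; gap = 51 mm.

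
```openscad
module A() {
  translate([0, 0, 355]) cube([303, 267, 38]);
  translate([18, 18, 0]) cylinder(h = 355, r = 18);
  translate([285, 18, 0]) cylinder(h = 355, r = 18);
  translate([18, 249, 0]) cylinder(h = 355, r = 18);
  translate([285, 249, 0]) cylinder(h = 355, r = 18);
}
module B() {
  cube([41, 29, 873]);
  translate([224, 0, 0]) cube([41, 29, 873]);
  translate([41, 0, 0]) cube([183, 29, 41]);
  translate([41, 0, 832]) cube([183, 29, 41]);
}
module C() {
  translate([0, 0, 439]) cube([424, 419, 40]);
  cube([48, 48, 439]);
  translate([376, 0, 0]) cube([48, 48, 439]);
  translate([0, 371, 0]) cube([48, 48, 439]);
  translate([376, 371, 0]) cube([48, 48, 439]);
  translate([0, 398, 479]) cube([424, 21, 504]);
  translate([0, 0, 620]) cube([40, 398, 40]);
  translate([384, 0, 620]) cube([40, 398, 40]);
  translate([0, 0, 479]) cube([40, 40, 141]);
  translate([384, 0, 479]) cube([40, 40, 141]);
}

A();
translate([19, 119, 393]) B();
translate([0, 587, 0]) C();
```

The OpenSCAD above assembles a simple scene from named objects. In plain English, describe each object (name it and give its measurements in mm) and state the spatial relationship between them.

A is a simple wooden stool: a rectangular seat 303 mm (x) by 267 mm (y), 38 mm thick, top face at z = 393 mm, on four round legs, each 36 mm in diameter. The legs rest on z = 0, each leg's axis is inset half a diameter from the nearest pair of seat edges (so the leg's bounding box is flush with the corner).

B is a picture frame with a 183×791 mm rectangular opening (x by z) and a uniform 41 mm border on every side. Frame depth is 29 mm along y. It is built from two vertical stiles running the full outside height and two horizontal rails spanning the gap between the stiles.

C is a chair: 424×419 mm seat, 40 mm thick, top at z = 479 mm, on four 48 mm square corner legs flush with the seat edges. A 21 mm thick backrest slab spans the full seat width, extending 504 mm above the seat top, its back face flush with the seat's +y edge. Two armrests of 40×40 mm section run along each side from the seat's front edge to the front of the backrest, top faces 181 mm above the seat top and outer faces flush with the seat's x-edges; a 40×40 mm post under the front of each armrest stands on the seat at the front corner.

The picture frame is on top of the stool, centred. The chair is on the floor beside the stool on its +y side.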